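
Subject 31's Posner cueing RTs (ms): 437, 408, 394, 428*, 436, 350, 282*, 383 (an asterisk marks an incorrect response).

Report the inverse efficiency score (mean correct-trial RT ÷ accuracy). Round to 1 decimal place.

Correct trials (n=6): 437, 408, 394, 436, 350, 383
Mean correct RT = 2408/6 = 401.3333 ms
Proportion correct = 6/8
IES = 401.3333 / (6/8) = 535.111 ms

535.1 ms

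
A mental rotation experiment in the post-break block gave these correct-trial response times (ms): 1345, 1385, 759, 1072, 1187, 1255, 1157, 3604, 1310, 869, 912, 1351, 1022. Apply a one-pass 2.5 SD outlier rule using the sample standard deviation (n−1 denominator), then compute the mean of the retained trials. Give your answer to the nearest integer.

1135 ms

n = 13, ΣRT = 17228, M = 1325.231
Σ(x−M)² = 6105588.31; s = √(6105588.31/12) = 713.301
Cutoffs: 1325.231 ± 2.5·713.301 → [-458.0, 3108.5]
Outside: 3604 → excluded.
Retained (n=12): Σ = 13624, mean = 13624/12 = 1135.333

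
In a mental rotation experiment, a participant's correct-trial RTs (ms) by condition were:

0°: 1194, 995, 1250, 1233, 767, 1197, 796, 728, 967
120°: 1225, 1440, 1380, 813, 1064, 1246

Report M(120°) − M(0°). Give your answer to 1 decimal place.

180.6 ms

M(0°) = 9127/9 = 1014.111
M(120°) = 7168/6 = 1194.667
Difference = 1194.667 − 1014.111 = 180.556 ms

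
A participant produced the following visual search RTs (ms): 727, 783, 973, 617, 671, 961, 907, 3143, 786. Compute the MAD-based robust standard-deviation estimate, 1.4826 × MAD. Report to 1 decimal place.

Sorted: 617, 671, 727, 783, 786, 907, 961, 973, 3143 → median = 786
|x − 786| sorted: 0, 3, 59, 115, 121, 169, 175, 187, 2357 → MAD = 121
Robust SD ≈ 1.4826 × 121 = 179.395

179.4 ms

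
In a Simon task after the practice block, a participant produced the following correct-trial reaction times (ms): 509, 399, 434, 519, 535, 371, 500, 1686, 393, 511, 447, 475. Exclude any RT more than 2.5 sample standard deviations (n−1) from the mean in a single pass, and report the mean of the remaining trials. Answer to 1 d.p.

463.0 ms

n = 12, ΣRT = 6779, M = 564.917
Σ(x−M)² = 1403894.92; s = √(1403894.92/11) = 357.249
Cutoffs: 564.917 ± 2.5·357.249 → [-328.2, 1458.0]
Outside: 1686 → excluded.
Retained (n=11): Σ = 5093, mean = 5093/11 = 463.000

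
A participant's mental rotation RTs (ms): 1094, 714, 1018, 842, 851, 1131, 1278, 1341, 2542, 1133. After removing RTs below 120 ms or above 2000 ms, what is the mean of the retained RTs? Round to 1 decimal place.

Excluded: 2542
Retained (n=9): Σ = 9402
Mean = 9402/9 = 1044.6667

1044.7 ms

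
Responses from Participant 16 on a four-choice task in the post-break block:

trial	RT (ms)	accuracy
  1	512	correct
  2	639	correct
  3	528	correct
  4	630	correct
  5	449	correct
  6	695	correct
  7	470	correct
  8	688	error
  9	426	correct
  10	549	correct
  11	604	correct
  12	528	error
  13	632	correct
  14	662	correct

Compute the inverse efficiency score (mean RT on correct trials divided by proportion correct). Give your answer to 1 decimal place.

660.7 ms

Correct trials (n=12): 512, 639, 528, 630, 449, 695, 470, 426, 549, 604, 632, 662
Mean correct RT = 6796/12 = 566.3333 ms
Proportion correct = 12/14
IES = 566.3333 / (12/14) = 660.722 ms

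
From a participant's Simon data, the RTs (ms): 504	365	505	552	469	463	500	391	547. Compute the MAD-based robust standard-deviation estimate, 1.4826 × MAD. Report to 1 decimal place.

Sorted: 365, 391, 463, 469, 500, 504, 505, 547, 552 → median = 500
|x − 500| sorted: 0, 4, 5, 31, 37, 47, 52, 109, 135 → MAD = 37
Robust SD ≈ 1.4826 × 37 = 54.856

54.9 ms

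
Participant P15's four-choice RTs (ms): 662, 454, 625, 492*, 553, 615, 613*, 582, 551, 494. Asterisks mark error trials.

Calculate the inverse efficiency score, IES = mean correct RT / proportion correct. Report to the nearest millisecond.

Correct trials (n=8): 662, 454, 625, 553, 615, 582, 551, 494
Mean correct RT = 4536/8 = 567.0000 ms
Proportion correct = 8/10
IES = 567.0000 / (8/10) = 708.750 ms

709 ms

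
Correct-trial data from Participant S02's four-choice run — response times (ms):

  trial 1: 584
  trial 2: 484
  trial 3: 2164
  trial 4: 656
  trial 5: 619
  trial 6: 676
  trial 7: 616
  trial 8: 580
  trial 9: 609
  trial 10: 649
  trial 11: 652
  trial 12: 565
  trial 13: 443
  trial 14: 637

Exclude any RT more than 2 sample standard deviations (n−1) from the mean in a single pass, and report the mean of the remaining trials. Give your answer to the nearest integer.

598 ms

n = 14, ΣRT = 9934, M = 709.571
Σ(x−M)² = 2334083.43; s = √(2334083.43/13) = 423.727
Cutoffs: 709.571 ± 2·423.727 → [-137.9, 1557.0]
Outside: 2164 → excluded.
Retained (n=13): Σ = 7770, mean = 7770/13 = 597.692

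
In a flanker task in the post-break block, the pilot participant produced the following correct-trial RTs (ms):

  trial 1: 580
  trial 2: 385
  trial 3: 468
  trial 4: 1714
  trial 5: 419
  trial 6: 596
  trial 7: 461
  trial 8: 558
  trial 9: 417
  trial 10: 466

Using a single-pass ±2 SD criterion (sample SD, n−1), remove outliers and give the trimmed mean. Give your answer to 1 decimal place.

483.3 ms

n = 10, ΣRT = 6064, M = 606.400
Σ(x−M)² = 1409942.40; s = √(1409942.40/9) = 395.803
Cutoffs: 606.400 ± 2·395.803 → [-185.2, 1398.0]
Outside: 1714 → excluded.
Retained (n=9): Σ = 4350, mean = 4350/9 = 483.333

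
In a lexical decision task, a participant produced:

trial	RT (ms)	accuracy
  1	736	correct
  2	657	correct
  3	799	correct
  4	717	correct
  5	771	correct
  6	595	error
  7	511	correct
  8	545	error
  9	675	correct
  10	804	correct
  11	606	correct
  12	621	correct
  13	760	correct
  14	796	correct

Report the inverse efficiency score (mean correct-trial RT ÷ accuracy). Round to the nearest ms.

Correct trials (n=12): 736, 657, 799, 717, 771, 511, 675, 804, 606, 621, 760, 796
Mean correct RT = 8453/12 = 704.4167 ms
Proportion correct = 12/14
IES = 704.4167 / (12/14) = 821.819 ms

822 ms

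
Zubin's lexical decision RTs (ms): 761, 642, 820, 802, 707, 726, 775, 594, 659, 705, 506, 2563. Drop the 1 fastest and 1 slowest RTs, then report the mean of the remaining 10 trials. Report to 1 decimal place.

Sorted: 506, 594, 642, 659, 705, 707, 726, 761, 775, 802, 820, 2563
Drop lowest 1 (506) and highest 1 (2563)
Remaining (n=10): Σ = 7191, mean = 7191/10 = 719.100

719.1 ms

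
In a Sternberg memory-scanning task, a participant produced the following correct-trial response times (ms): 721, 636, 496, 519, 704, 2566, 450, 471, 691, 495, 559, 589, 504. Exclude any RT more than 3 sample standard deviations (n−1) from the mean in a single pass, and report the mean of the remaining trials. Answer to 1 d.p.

n = 13, ΣRT = 9401, M = 723.154
Σ(x−M)² = 3781581.69; s = √(3781581.69/12) = 561.366
Cutoffs: 723.154 ± 3·561.366 → [-960.9, 2407.3]
Outside: 2566 → excluded.
Retained (n=12): Σ = 6835, mean = 6835/12 = 569.583

569.6 ms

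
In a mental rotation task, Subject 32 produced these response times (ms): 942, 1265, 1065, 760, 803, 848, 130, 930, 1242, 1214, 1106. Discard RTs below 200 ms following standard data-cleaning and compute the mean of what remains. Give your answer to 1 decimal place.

1017.5 ms

Excluded: 130
Retained (n=10): Σ = 10175
Mean = 10175/10 = 1017.5000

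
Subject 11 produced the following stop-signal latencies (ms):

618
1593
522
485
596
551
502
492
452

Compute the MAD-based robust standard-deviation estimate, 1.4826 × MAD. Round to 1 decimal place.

54.9 ms

Sorted: 452, 485, 492, 502, 522, 551, 596, 618, 1593 → median = 522
|x − 522| sorted: 0, 20, 29, 30, 37, 70, 74, 96, 1071 → MAD = 37
Robust SD ≈ 1.4826 × 37 = 54.856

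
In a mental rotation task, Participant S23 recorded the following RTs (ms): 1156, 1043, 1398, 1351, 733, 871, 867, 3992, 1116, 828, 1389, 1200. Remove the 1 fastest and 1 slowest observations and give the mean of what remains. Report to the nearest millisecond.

1122 ms

Sorted: 733, 828, 867, 871, 1043, 1116, 1156, 1200, 1351, 1389, 1398, 3992
Drop lowest 1 (733) and highest 1 (3992)
Remaining (n=10): Σ = 11219, mean = 11219/10 = 1121.900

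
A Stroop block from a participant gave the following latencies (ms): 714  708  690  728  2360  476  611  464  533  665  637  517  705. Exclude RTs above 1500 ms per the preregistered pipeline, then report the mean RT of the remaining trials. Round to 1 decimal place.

620.7 ms

Excluded: 2360
Retained (n=12): Σ = 7448
Mean = 7448/12 = 620.6667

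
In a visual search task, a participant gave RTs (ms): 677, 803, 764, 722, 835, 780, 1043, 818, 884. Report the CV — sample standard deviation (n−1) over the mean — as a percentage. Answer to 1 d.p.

n = 9, Σ = 7326, M = 814.0000
Σ(x−M)² = 88808.000; s = √(88808.000/8) = 105.3613
CV = 105.3613 / 814.0000 = 0.12944 = 12.944%

12.9%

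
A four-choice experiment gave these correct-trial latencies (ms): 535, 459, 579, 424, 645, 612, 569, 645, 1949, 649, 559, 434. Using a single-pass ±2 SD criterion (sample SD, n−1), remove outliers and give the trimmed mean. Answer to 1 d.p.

n = 12, ΣRT = 8059, M = 671.583
Σ(x−M)² = 1850626.92; s = √(1850626.92/11) = 410.169
Cutoffs: 671.583 ± 2·410.169 → [-148.8, 1491.9]
Outside: 1949 → excluded.
Retained (n=11): Σ = 6110, mean = 6110/11 = 555.455

555.5 ms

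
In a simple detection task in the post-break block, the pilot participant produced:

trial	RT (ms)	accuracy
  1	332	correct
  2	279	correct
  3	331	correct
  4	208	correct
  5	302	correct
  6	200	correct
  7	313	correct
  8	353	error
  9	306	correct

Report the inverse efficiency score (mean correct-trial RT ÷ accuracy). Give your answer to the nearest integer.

319 ms

Correct trials (n=8): 332, 279, 331, 208, 302, 200, 313, 306
Mean correct RT = 2271/8 = 283.8750 ms
Proportion correct = 8/9
IES = 283.8750 / (8/9) = 319.359 ms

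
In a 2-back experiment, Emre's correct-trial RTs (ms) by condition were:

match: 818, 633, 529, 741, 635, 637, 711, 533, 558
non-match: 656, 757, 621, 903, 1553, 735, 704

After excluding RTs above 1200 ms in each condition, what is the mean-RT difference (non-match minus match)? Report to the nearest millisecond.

85 ms

non-match: exclude 1553
M(match) = 5795/9 = 643.889
M(non-match) = 4376/6 = 729.333
Difference = 729.333 − 643.889 = 85.444 ms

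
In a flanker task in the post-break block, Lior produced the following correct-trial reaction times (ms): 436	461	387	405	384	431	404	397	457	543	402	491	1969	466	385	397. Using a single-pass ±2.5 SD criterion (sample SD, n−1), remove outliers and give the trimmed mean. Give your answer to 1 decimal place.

429.7 ms

n = 16, ΣRT = 8415, M = 525.938
Σ(x−M)² = 2251022.94; s = √(2251022.94/15) = 387.386
Cutoffs: 525.938 ± 2.5·387.386 → [-442.5, 1494.4]
Outside: 1969 → excluded.
Retained (n=15): Σ = 6446, mean = 6446/15 = 429.733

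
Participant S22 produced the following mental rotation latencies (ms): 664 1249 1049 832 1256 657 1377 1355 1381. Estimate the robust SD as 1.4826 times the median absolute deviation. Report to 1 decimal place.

195.7 ms

Sorted: 657, 664, 832, 1049, 1249, 1256, 1355, 1377, 1381 → median = 1249
|x − 1249| sorted: 0, 7, 106, 128, 132, 200, 417, 585, 592 → MAD = 132
Robust SD ≈ 1.4826 × 132 = 195.703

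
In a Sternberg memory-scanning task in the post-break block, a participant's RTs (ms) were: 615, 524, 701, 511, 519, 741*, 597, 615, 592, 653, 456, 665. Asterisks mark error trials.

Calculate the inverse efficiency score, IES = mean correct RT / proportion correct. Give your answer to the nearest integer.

639 ms

Correct trials (n=11): 615, 524, 701, 511, 519, 597, 615, 592, 653, 456, 665
Mean correct RT = 6448/11 = 586.1818 ms
Proportion correct = 11/12
IES = 586.1818 / (11/12) = 639.471 ms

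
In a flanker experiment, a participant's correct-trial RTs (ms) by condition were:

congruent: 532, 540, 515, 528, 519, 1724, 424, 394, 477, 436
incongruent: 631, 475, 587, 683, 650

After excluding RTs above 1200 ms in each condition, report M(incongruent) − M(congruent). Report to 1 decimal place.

congruent: exclude 1724
M(congruent) = 4365/9 = 485.000
M(incongruent) = 3026/5 = 605.200
Difference = 605.200 − 485.000 = 120.200 ms

120.2 ms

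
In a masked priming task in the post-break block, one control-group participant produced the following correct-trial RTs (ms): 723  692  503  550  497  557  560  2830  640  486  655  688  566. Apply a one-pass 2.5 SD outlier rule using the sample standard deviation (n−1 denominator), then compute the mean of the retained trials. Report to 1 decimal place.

593.1 ms

n = 13, ΣRT = 9947, M = 765.154
Σ(x−M)² = 4694395.69; s = √(4694395.69/12) = 625.460
Cutoffs: 765.154 ± 2.5·625.460 → [-798.5, 2328.8]
Outside: 2830 → excluded.
Retained (n=12): Σ = 7117, mean = 7117/12 = 593.083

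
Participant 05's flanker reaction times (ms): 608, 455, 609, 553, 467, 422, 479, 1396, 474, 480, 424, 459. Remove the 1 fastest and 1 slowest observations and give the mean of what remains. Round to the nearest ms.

501 ms

Sorted: 422, 424, 455, 459, 467, 474, 479, 480, 553, 608, 609, 1396
Drop lowest 1 (422) and highest 1 (1396)
Remaining (n=10): Σ = 5008, mean = 5008/10 = 500.800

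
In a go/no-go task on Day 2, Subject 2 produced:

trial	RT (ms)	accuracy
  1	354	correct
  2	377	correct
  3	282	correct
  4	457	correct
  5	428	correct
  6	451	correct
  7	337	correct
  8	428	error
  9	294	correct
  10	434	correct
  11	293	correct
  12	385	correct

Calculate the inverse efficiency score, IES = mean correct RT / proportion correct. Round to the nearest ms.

406 ms

Correct trials (n=11): 354, 377, 282, 457, 428, 451, 337, 294, 434, 293, 385
Mean correct RT = 4092/11 = 372.0000 ms
Proportion correct = 11/12
IES = 372.0000 / (11/12) = 405.818 ms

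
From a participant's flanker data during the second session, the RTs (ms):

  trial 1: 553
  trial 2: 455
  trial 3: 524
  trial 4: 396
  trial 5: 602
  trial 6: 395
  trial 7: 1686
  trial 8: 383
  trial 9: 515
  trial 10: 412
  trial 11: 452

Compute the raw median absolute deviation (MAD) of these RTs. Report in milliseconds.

Sorted: 383, 395, 396, 412, 452, 455, 515, 524, 553, 602, 1686 → median = 455
|x − 455|: 98, 0, 69, 59, 147, 60, 1231, 72, 60, 43, 3
Sorted deviations: 0, 3, 43, 59, 60, 60, 69, 72, 98, 147, 1231 → MAD = 60

60 ms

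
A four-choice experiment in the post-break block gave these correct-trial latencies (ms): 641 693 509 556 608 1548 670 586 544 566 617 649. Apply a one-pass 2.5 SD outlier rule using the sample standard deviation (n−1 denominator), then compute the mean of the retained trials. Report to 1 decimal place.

n = 12, ΣRT = 8187, M = 682.250
Σ(x−M)² = 850212.25; s = √(850212.25/11) = 278.014
Cutoffs: 682.250 ± 2.5·278.014 → [-12.8, 1377.3]
Outside: 1548 → excluded.
Retained (n=11): Σ = 6639, mean = 6639/11 = 603.545

603.5 ms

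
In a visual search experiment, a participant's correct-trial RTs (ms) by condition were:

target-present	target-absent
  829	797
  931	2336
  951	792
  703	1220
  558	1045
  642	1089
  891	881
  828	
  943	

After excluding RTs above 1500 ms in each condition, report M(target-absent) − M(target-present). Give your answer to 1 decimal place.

target-absent: exclude 2336
M(target-present) = 7276/9 = 808.444
M(target-absent) = 5824/6 = 970.667
Difference = 970.667 − 808.444 = 162.222 ms

162.2 ms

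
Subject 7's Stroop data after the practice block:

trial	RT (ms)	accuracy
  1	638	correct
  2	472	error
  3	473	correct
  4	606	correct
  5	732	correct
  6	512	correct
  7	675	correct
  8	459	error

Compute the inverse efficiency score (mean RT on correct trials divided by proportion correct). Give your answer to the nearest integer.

Correct trials (n=6): 638, 473, 606, 732, 512, 675
Mean correct RT = 3636/6 = 606.0000 ms
Proportion correct = 6/8
IES = 606.0000 / (6/8) = 808.000 ms

808 ms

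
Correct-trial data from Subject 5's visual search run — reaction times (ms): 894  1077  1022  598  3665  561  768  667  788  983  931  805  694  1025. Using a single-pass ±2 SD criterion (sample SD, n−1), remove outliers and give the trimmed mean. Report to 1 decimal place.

n = 14, ΣRT = 14478, M = 1034.143
Σ(x−M)² = 7804871.71; s = √(7804871.71/13) = 774.839
Cutoffs: 1034.143 ± 2·774.839 → [-515.5, 2583.8]
Outside: 3665 → excluded.
Retained (n=13): Σ = 10813, mean = 10813/13 = 831.769

831.8 ms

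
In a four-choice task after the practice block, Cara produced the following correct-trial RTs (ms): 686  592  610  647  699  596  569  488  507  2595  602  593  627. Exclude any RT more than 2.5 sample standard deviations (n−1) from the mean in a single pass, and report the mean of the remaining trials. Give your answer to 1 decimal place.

n = 13, ΣRT = 9811, M = 754.692
Σ(x−M)² = 3711460.77; s = √(3711460.77/12) = 556.137
Cutoffs: 754.692 ± 2.5·556.137 → [-635.7, 2145.0]
Outside: 2595 → excluded.
Retained (n=12): Σ = 7216, mean = 7216/12 = 601.333

601.3 ms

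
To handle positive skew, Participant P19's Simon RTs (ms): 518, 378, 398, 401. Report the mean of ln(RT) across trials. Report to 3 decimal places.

ln(RT): 6.2500, 5.9349, 5.9865, 5.9940
Σ ln(RT) = 24.1653
Mean = 24.1653/4 = 6.04132

6.041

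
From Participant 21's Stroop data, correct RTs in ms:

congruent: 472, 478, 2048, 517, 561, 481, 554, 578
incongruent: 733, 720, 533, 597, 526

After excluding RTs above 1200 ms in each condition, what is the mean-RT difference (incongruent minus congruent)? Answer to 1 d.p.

101.7 ms

congruent: exclude 2048
M(congruent) = 3641/7 = 520.143
M(incongruent) = 3109/5 = 621.800
Difference = 621.800 − 520.143 = 101.657 ms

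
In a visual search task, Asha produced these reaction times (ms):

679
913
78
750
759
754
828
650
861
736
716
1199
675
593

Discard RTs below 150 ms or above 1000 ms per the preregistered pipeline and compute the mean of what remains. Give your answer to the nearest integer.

Excluded: 78, 1199
Retained (n=12): Σ = 8914
Mean = 8914/12 = 742.8333

743 ms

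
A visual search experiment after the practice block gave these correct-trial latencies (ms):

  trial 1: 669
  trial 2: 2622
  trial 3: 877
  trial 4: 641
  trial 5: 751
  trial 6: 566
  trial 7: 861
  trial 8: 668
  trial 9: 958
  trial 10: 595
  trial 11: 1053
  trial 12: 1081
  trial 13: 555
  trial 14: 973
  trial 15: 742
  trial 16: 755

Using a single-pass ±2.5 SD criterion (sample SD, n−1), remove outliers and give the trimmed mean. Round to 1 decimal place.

n = 16, ΣRT = 14367, M = 897.938
Σ(x−M)² = 3598190.94; s = √(3598190.94/15) = 489.775
Cutoffs: 897.938 ± 2.5·489.775 → [-326.5, 2122.4]
Outside: 2622 → excluded.
Retained (n=15): Σ = 11745, mean = 11745/15 = 783.000

783.0 ms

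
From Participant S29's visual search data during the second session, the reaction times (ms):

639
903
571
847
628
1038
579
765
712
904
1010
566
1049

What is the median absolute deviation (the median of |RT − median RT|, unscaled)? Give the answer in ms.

Sorted: 566, 571, 579, 628, 639, 712, 765, 847, 903, 904, 1010, 1038, 1049 → median = 765
|x − 765|: 126, 138, 194, 82, 137, 273, 186, 0, 53, 139, 245, 199, 284
Sorted deviations: 0, 53, 82, 126, 137, 138, 139, 186, 194, 199, 245, 273, 284 → MAD = 139

139 ms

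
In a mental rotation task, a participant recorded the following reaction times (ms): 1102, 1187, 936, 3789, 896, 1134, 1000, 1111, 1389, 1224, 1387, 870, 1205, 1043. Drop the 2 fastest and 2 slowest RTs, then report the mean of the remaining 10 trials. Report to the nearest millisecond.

Sorted: 870, 896, 936, 1000, 1043, 1102, 1111, 1134, 1187, 1205, 1224, 1387, 1389, 3789
Drop lowest 2 (870, 896) and highest 2 (1389, 3789)
Remaining (n=10): Σ = 11329, mean = 11329/10 = 1132.900

1133 ms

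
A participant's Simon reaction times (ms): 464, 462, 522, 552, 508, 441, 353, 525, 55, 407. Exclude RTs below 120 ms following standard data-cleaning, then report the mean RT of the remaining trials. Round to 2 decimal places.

470.44 ms

Excluded: 55
Retained (n=9): Σ = 4234
Mean = 4234/9 = 470.4444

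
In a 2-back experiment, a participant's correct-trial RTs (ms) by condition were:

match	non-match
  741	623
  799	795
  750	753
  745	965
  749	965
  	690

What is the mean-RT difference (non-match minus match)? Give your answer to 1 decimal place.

41.7 ms

M(match) = 3784/5 = 756.800
M(non-match) = 4791/6 = 798.500
Difference = 798.500 − 756.800 = 41.700 ms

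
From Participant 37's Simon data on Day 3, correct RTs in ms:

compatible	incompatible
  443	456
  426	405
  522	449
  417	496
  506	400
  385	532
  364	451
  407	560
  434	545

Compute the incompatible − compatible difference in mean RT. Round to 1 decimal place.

M(compatible) = 3904/9 = 433.778
M(incompatible) = 4294/9 = 477.111
Difference = 477.111 − 433.778 = 43.333 ms

43.3 ms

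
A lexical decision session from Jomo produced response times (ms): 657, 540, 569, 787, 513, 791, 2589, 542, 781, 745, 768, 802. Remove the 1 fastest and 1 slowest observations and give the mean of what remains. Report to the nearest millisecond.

Sorted: 513, 540, 542, 569, 657, 745, 768, 781, 787, 791, 802, 2589
Drop lowest 1 (513) and highest 1 (2589)
Remaining (n=10): Σ = 6982, mean = 6982/10 = 698.200

698 ms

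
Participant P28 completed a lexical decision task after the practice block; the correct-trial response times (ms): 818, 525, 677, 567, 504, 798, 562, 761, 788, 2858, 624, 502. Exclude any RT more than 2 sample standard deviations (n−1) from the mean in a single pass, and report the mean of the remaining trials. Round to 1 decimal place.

647.8 ms

n = 12, ΣRT = 9984, M = 832.000
Σ(x−M)² = 4634152.00; s = √(4634152.00/11) = 649.066
Cutoffs: 832.000 ± 2·649.066 → [-466.1, 2130.1]
Outside: 2858 → excluded.
Retained (n=11): Σ = 7126, mean = 7126/11 = 647.818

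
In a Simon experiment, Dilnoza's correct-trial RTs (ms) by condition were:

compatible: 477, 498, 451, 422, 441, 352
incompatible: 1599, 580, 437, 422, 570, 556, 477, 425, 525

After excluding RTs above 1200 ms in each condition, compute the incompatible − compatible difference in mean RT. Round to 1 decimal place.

58.8 ms

incompatible: exclude 1599
M(compatible) = 2641/6 = 440.167
M(incompatible) = 3992/8 = 499.000
Difference = 499.000 − 440.167 = 58.833 ms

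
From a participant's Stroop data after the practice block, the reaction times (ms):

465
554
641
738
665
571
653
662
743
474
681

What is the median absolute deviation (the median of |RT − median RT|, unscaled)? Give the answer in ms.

Sorted: 465, 474, 554, 571, 641, 653, 662, 665, 681, 738, 743 → median = 653
|x − 653|: 188, 99, 12, 85, 12, 82, 0, 9, 90, 179, 28
Sorted deviations: 0, 9, 12, 12, 28, 82, 85, 90, 99, 179, 188 → MAD = 82

82 ms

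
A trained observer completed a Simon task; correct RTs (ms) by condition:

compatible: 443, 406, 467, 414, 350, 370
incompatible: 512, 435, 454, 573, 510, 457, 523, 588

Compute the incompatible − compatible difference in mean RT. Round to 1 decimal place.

98.2 ms

M(compatible) = 2450/6 = 408.333
M(incompatible) = 4052/8 = 506.500
Difference = 506.500 − 408.333 = 98.167 ms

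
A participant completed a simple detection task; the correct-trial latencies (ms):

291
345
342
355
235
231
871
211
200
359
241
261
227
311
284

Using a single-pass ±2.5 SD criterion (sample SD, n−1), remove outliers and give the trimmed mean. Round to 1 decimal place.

278.1 ms

n = 15, ΣRT = 4764, M = 317.600
Σ(x−M)² = 369385.60; s = √(369385.60/14) = 162.434
Cutoffs: 317.600 ± 2.5·162.434 → [-88.5, 723.7]
Outside: 871 → excluded.
Retained (n=14): Σ = 3893, mean = 3893/14 = 278.071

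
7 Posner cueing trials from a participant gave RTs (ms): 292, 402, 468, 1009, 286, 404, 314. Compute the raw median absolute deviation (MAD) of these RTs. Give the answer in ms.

88 ms

Sorted: 286, 292, 314, 402, 404, 468, 1009 → median = 402
|x − 402|: 110, 0, 66, 607, 116, 2, 88
Sorted deviations: 0, 2, 66, 88, 110, 116, 607 → MAD = 88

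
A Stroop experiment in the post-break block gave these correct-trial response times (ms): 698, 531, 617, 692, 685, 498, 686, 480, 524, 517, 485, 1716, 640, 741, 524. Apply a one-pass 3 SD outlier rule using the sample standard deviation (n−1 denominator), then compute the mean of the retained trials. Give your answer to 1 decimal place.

594.1 ms

n = 15, ΣRT = 10034, M = 668.933
Σ(x−M)² = 1289868.93; s = √(1289868.93/14) = 303.535
Cutoffs: 668.933 ± 3·303.535 → [-241.7, 1579.5]
Outside: 1716 → excluded.
Retained (n=14): Σ = 8318, mean = 8318/14 = 594.143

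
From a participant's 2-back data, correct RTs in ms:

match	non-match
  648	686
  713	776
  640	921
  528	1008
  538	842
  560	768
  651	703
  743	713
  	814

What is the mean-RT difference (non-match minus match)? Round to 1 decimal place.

M(match) = 5021/8 = 627.625
M(non-match) = 7231/9 = 803.444
Difference = 803.444 − 627.625 = 175.819 ms

175.8 ms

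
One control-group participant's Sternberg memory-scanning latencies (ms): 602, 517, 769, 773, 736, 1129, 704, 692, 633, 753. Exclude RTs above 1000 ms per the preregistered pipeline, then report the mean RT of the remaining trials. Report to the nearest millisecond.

Excluded: 1129
Retained (n=9): Σ = 6179
Mean = 6179/9 = 686.5556

687 ms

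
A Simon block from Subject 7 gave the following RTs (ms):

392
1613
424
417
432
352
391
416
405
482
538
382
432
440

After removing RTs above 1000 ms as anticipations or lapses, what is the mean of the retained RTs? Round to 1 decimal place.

Excluded: 1613
Retained (n=13): Σ = 5503
Mean = 5503/13 = 423.3077

423.3 ms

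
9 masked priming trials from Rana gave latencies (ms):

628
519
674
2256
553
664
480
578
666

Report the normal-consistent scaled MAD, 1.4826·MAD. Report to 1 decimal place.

74.1 ms

Sorted: 480, 519, 553, 578, 628, 664, 666, 674, 2256 → median = 628
|x − 628| sorted: 0, 36, 38, 46, 50, 75, 109, 148, 1628 → MAD = 50
Robust SD ≈ 1.4826 × 50 = 74.130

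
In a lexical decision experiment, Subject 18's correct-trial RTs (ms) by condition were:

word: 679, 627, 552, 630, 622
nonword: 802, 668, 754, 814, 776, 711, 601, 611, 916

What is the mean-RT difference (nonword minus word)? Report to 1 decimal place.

117.2 ms

M(word) = 3110/5 = 622.000
M(nonword) = 6653/9 = 739.222
Difference = 739.222 − 622.000 = 117.222 ms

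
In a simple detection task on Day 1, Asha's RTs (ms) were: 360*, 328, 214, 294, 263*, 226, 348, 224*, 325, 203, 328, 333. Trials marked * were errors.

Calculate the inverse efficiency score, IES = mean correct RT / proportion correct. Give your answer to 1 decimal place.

Correct trials (n=9): 328, 214, 294, 226, 348, 325, 203, 328, 333
Mean correct RT = 2599/9 = 288.7778 ms
Proportion correct = 9/12
IES = 288.7778 / (9/12) = 385.037 ms

385.0 ms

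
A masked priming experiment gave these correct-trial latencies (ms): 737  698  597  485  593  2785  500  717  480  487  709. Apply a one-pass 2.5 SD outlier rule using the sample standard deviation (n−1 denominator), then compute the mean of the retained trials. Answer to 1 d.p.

600.3 ms

n = 11, ΣRT = 8788, M = 798.909
Σ(x−M)² = 4443406.91; s = √(4443406.91/10) = 666.589
Cutoffs: 798.909 ± 2.5·666.589 → [-867.6, 2465.4]
Outside: 2785 → excluded.
Retained (n=10): Σ = 6003, mean = 6003/10 = 600.300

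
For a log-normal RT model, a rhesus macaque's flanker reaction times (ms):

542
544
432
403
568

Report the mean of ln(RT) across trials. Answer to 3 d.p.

6.201

ln(RT): 6.2953, 6.2989, 6.0684, 5.9989, 6.3421
Σ ln(RT) = 31.0037
Mean = 31.0037/5 = 6.20074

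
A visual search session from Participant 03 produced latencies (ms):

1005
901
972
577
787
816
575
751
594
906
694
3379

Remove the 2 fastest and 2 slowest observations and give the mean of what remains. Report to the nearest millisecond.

803 ms

Sorted: 575, 577, 594, 694, 751, 787, 816, 901, 906, 972, 1005, 3379
Drop lowest 2 (575, 577) and highest 2 (1005, 3379)
Remaining (n=8): Σ = 6421, mean = 6421/8 = 802.625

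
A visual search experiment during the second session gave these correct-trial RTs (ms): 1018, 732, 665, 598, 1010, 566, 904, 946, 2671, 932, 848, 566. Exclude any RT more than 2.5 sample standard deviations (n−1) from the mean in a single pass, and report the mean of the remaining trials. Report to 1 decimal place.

n = 12, ΣRT = 11456, M = 954.667
Σ(x−M)² = 3530228.67; s = √(3530228.67/11) = 566.507
Cutoffs: 954.667 ± 2.5·566.507 → [-461.6, 2370.9]
Outside: 2671 → excluded.
Retained (n=11): Σ = 8785, mean = 8785/11 = 798.636

798.6 ms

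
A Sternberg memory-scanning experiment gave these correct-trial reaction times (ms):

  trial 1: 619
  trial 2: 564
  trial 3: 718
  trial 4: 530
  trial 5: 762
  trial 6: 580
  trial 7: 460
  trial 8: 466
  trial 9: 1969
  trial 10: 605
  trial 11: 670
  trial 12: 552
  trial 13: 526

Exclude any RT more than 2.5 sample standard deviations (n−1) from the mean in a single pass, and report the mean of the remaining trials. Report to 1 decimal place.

n = 13, ΣRT = 9021, M = 693.923
Σ(x−M)² = 1856866.92; s = √(1856866.92/12) = 393.369
Cutoffs: 693.923 ± 2.5·393.369 → [-289.5, 1677.3]
Outside: 1969 → excluded.
Retained (n=12): Σ = 7052, mean = 7052/12 = 587.667

587.7 ms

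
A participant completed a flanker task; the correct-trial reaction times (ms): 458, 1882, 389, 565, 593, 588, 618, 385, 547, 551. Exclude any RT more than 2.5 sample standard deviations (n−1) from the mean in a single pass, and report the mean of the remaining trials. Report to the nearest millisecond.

n = 10, ΣRT = 6576, M = 657.600
Σ(x−M)² = 1728208.40; s = √(1728208.40/9) = 438.204
Cutoffs: 657.600 ± 2.5·438.204 → [-437.9, 1753.1]
Outside: 1882 → excluded.
Retained (n=9): Σ = 4694, mean = 4694/9 = 521.556

522 ms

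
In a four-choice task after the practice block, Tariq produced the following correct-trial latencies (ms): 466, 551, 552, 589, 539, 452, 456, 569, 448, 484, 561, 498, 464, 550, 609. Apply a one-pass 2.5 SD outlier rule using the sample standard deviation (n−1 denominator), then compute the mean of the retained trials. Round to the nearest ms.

519 ms

n = 15, ΣRT = 7788, M = 519.200
Σ(x−M)² = 41736.40; s = √(41736.40/14) = 54.600
Cutoffs: 519.200 ± 2.5·54.600 → [382.7, 655.7]
No RTs fall outside the cutoffs; all 15 retained. Mean = 7788/15 = 519.200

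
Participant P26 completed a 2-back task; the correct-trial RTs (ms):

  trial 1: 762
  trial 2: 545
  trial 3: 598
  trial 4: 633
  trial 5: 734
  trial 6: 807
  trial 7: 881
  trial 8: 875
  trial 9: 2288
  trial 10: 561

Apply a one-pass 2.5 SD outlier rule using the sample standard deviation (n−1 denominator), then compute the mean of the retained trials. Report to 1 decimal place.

710.7 ms

n = 10, ΣRT = 8684, M = 868.400
Σ(x−M)² = 2376232.40; s = √(2376232.40/9) = 513.834
Cutoffs: 868.400 ± 2.5·513.834 → [-416.2, 2153.0]
Outside: 2288 → excluded.
Retained (n=9): Σ = 6396, mean = 6396/9 = 710.667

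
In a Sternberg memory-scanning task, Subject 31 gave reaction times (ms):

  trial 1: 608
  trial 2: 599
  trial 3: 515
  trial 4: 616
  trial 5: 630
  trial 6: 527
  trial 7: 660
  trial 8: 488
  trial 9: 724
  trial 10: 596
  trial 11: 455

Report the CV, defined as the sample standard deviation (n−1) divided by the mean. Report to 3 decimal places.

0.136

n = 11, Σ = 6418, M = 583.4545
Σ(x−M)² = 63324.727; s = √(63324.727/10) = 79.5768
CV = 79.5768 / 583.4545 = 0.13639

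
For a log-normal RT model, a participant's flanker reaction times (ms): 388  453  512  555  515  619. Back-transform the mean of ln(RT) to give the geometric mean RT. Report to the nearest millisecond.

ln(RT): 5.9610, 6.1159, 6.2383, 6.3190, 6.2442, 6.4281
Mean ln(RT) = 37.3065/6 = 6.21774
Geometric mean = exp(6.21774) = 501.57 ms

502 ms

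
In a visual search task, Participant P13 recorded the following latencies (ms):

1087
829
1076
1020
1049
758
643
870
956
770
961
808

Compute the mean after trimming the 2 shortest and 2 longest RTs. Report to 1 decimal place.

907.9 ms

Sorted: 643, 758, 770, 808, 829, 870, 956, 961, 1020, 1049, 1076, 1087
Drop lowest 2 (643, 758) and highest 2 (1076, 1087)
Remaining (n=8): Σ = 7263, mean = 7263/8 = 907.875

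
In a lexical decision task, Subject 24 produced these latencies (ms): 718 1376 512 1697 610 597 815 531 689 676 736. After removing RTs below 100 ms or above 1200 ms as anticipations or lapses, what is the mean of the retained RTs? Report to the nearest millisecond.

Excluded: 1376, 1697
Retained (n=9): Σ = 5884
Mean = 5884/9 = 653.7778

654 ms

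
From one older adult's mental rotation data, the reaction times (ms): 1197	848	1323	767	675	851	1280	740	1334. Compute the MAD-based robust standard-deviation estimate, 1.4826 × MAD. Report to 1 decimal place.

Sorted: 675, 740, 767, 848, 851, 1197, 1280, 1323, 1334 → median = 851
|x − 851| sorted: 0, 3, 84, 111, 176, 346, 429, 472, 483 → MAD = 176
Robust SD ≈ 1.4826 × 176 = 260.938

260.9 ms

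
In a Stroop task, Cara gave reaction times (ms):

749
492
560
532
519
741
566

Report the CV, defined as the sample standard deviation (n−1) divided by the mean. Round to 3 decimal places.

n = 7, Σ = 4159, M = 594.1429
Σ(x−M)² = 67446.857; s = √(67446.857/6) = 106.0243
CV = 106.0243 / 594.1429 = 0.17845

0.178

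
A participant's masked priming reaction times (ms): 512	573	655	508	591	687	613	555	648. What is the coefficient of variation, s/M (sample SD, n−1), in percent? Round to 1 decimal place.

n = 9, Σ = 5342, M = 593.5556
Σ(x−M)² = 31736.222; s = √(31736.222/8) = 62.9843
CV = 62.9843 / 593.5556 = 0.10611 = 10.611%

10.6%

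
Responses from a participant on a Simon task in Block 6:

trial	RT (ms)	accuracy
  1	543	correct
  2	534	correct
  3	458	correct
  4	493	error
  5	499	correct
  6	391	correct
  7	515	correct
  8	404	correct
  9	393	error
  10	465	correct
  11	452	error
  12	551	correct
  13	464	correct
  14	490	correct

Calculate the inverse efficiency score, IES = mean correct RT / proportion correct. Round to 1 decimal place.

614.8 ms

Correct trials (n=11): 543, 534, 458, 499, 391, 515, 404, 465, 551, 464, 490
Mean correct RT = 5314/11 = 483.0909 ms
Proportion correct = 11/14
IES = 483.0909 / (11/14) = 614.843 ms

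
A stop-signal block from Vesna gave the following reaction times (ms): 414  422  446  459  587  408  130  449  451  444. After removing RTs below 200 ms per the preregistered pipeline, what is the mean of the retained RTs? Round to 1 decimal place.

453.3 ms

Excluded: 130
Retained (n=9): Σ = 4080
Mean = 4080/9 = 453.3333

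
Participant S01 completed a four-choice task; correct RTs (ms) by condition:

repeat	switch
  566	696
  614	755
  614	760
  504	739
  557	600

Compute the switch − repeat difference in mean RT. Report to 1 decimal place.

139.0 ms

M(repeat) = 2855/5 = 571.000
M(switch) = 3550/5 = 710.000
Difference = 710.000 − 571.000 = 139.000 ms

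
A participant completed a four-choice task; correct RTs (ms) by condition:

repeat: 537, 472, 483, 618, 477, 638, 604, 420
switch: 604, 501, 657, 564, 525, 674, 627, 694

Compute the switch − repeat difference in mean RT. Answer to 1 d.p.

M(repeat) = 4249/8 = 531.125
M(switch) = 4846/8 = 605.750
Difference = 605.750 − 531.125 = 74.625 ms

74.6 ms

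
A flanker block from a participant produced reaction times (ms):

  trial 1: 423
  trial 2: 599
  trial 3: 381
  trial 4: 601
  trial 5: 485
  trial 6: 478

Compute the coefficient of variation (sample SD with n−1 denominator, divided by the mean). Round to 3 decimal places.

n = 6, Σ = 2967, M = 494.5000
Σ(x−M)² = 40619.500; s = √(40619.500/5) = 90.1327
CV = 90.1327 / 494.5000 = 0.18227

0.182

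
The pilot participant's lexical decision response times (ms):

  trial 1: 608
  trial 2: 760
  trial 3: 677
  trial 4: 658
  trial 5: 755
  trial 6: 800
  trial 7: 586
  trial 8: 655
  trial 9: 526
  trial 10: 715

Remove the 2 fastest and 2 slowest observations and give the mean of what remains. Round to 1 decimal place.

678.0 ms

Sorted: 526, 586, 608, 655, 658, 677, 715, 755, 760, 800
Drop lowest 2 (526, 586) and highest 2 (760, 800)
Remaining (n=6): Σ = 4068, mean = 4068/6 = 678.000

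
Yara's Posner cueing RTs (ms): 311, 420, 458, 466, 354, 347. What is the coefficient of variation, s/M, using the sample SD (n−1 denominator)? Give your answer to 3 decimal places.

0.164

n = 6, Σ = 2356, M = 392.6667
Σ(x−M)² = 20643.333; s = √(20643.333/5) = 64.2547
CV = 64.2547 / 392.6667 = 0.16364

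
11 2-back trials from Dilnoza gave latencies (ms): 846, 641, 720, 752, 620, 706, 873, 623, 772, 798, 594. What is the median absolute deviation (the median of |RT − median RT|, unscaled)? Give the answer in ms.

79 ms

Sorted: 594, 620, 623, 641, 706, 720, 752, 772, 798, 846, 873 → median = 720
|x − 720|: 126, 79, 0, 32, 100, 14, 153, 97, 52, 78, 126
Sorted deviations: 0, 14, 32, 52, 78, 79, 97, 100, 126, 126, 153 → MAD = 79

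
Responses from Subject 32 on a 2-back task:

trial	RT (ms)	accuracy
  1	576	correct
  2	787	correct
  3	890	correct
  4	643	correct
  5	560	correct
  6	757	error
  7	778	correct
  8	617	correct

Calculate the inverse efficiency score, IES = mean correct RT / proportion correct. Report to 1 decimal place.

792.0 ms

Correct trials (n=7): 576, 787, 890, 643, 560, 778, 617
Mean correct RT = 4851/7 = 693.0000 ms
Proportion correct = 7/8
IES = 693.0000 / (7/8) = 792.000 ms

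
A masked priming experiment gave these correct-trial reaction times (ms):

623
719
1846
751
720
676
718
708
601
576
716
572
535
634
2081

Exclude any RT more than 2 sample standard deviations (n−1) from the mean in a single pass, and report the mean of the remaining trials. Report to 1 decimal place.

n = 15, ΣRT = 12476, M = 831.733
Σ(x−M)² = 3043824.93; s = √(3043824.93/14) = 466.279
Cutoffs: 831.733 ± 2·466.279 → [-100.8, 1764.3]
Outside: 1846, 2081 → excluded.
Retained (n=13): Σ = 8549, mean = 8549/13 = 657.615

657.6 ms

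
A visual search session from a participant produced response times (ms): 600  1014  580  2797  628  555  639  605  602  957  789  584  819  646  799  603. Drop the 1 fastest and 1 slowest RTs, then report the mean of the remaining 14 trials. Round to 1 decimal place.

Sorted: 555, 580, 584, 600, 602, 603, 605, 628, 639, 646, 789, 799, 819, 957, 1014, 2797
Drop lowest 1 (555) and highest 1 (2797)
Remaining (n=14): Σ = 9865, mean = 9865/14 = 704.643

704.6 ms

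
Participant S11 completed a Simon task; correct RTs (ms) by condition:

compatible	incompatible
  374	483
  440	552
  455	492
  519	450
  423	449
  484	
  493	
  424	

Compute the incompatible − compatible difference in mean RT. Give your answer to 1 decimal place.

M(compatible) = 3612/8 = 451.500
M(incompatible) = 2426/5 = 485.200
Difference = 485.200 − 451.500 = 33.700 ms

33.7 ms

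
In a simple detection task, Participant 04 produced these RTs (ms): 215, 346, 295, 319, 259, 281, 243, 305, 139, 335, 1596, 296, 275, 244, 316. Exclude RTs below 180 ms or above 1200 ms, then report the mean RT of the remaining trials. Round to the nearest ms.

Excluded: 139, 1596
Retained (n=13): Σ = 3729
Mean = 3729/13 = 286.8462

287 ms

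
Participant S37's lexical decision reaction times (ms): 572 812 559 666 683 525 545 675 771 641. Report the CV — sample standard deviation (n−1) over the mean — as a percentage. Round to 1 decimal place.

n = 10, Σ = 6449, M = 644.9000
Σ(x−M)² = 83690.900; s = √(83690.900/9) = 96.4313
CV = 96.4313 / 644.9000 = 0.14953 = 14.953%

15.0%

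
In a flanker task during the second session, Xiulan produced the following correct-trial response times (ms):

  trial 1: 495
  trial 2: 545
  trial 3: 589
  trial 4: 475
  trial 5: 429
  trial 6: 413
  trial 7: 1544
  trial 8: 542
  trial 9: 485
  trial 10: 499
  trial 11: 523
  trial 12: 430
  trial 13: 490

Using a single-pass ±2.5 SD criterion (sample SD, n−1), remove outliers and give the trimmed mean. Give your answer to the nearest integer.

493 ms

n = 13, ΣRT = 7459, M = 573.769
Σ(x−M)² = 1049916.31; s = √(1049916.31/12) = 295.792
Cutoffs: 573.769 ± 2.5·295.792 → [-165.7, 1313.2]
Outside: 1544 → excluded.
Retained (n=12): Σ = 5915, mean = 5915/12 = 492.917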